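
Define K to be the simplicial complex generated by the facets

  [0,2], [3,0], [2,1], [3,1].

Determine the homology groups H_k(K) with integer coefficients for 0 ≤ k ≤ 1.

Fix the vertex order 0 < 1 < 2 < 3 and write every simplex with vertices in increasing order. Then dim K = 1 and the simplices of K are:

  0-simplices (4): [0], [1], [2], [3]
  1-simplices (4): [0,2], [0,3], [1,2], [1,3]

so the chain groups are C_0 ≅ Z^4, C_1 ≅ Z^4.

Boundary ∂_1: C_1 → C_0 is given by ∂[p,q] = [q] − [p]. For instance
  ∂[0,3] = [3] − [0].
The 4×4 boundary matrix has rank 3 and Smith normal form diag(1,1,1).

Computing H_k = (kernel of ∂_k) / (image of ∂_{k+1}):

  H_0: rank C_0 − rank ∂_1 = 4 − 3 = 1, and the invariant factors of ∂_1 are all 1, so H_0 = Z.
  H_1: rank ker ∂_1 − rank ∂_2 = (4 − 3) − 0 = 1, and there is no ∂_2, so H_1 = Z.

As a check, the Euler characteristic is 4 − 4 = 0, which agrees with 1 − 1 = 0.
(K is a triangulation of the circle S^1.)

H_0 ≅ Z,  H_1 ≅ Z.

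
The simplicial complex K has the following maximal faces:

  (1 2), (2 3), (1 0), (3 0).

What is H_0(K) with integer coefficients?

H_0 ≅ Z.

Fix the vertex order 0 < 1 < 2 < 3 and write every simplex with vertices in increasing order. Then dim K = 1 and the simplices of K are:

  0-simplices (4): [0], [1], [2], [3]
  1-simplices (4): [0,1], [0,3], [1,2], [2,3]

Hence C_0 ≅ Z^4, C_1 ≅ Z^4.

The boundary map ∂_1: C_1 → C_0 is given by ∂[p,q] = [q] − [p]. For instance
  ∂[0,1] = [1] − [0].
The resulting 4×4 matrix has rank 3, and its Smith normal form has invariant factors (1,1,1).

Reading off H_k = ker ∂_k / im ∂_{k+1}:

  H_0: rank C_0 − rank ∂_1 = 4 − 3 = 1, and the invariant factors of ∂_1 are all 1, so H_0 ≅ Z.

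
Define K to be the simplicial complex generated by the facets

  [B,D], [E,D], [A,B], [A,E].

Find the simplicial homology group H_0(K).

Order the vertices as A < B < D < E. Listing each simplex with vertices in this order, K has dimension 1 with simplices:

  0-simplices (4): A, B, D, E
  1-simplices (4): AB, AE, BD, DE

Hence C_0 ≅ Z^4, C_1 ≅ Z^4.

The boundary map ∂_1: C_1 → C_0 maps an edge to its endpoints' difference, ∂[p,q] = q − p. For instance
  ∂DE = E − D.
The resulting 4×4 matrix has rank 3, and its Smith normal form has invariant factors (1,1,1).

Reading off H_k = ker ∂_k / im ∂_{k+1}:

  H_0: rank C_0 − rank ∂_1 = 4 − 3 = 1, and the invariant factors of ∂_1 are all 1, so H_0 ≅ Z.

H_0 ≅ Z.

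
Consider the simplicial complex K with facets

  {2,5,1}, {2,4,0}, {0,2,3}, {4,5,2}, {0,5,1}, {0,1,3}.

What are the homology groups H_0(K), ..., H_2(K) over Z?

H_0 ≅ Z,  H_1 ≅ Z,  H_2 = 0.

Fix the vertex order 0 < 1 < 2 < 3 < 4 < 5 and write every simplex with vertices in increasing order. Then dim K = 2 and the simplices of K are:

  0-simplices (6): [0], [1], [2], [3], [4], [5]
  1-simplices (12): [0,1], [0,2], [0,3], [0,4], [0,5], [1,2], [1,3], [1,5], [2,3], [2,4], [2,5], [4,5]
  2-simplices (6): [0,1,3], [0,1,5], [0,2,3], [0,2,4], [1,2,5], [2,4,5]

so the chain groups are C_0 ≅ Z^6, C_1 ≅ Z^12, C_2 ≅ Z^6.

∂_1: C_1 → C_0 is given by ∂[p,q] = [q] − [p]. For instance
  ∂[0,2] = [2] − [0].
As a 6×12 matrix over Z this has rank 5, with invariant factors (1,1,1,1,1).

∂_2: C_2 → C_1 maps a triangle to the signed sum of its edges. For instance
  ∂[0,2,4] = [2,4] − [0,4] + [0,2],
  ∂[0,1,5] = [1,5] − [0,5] + [0,1].
This gives a 12×6 integer matrix of rank 6; reducing to Smith normal form yields diagonal entries (1,1,1,1,1,1).

Reading off H_k = ker ∂_k / im ∂_{k+1}:

  H_0: rank C_0 − rank ∂_1 = 6 − 5 = 1, and the invariant factors of ∂_1 are all 1, so H_0 ≅ Z.
  H_1: rank ker ∂_1 − rank ∂_2 = (12 − 5) − 6 = 1, and the invariant factors of ∂_2 are all 1, so H_1 ≅ Z.
  H_2: rank ker ∂_2 − rank ∂_3 = (6 − 6) − 0 = 0, and there is no ∂_3, so H_2 ≅ 0.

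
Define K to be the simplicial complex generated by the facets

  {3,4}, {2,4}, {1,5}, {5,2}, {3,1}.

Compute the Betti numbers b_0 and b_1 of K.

Take the total order 1 < 2 < 3 < 4 < 5 on the vertex set. Then K (dimension 1) consists of the simplices:

  0-simplices (5): [1], [2], [3], [4], [5]
  1-simplices (5): [1,3], [1,5], [2,4], [2,5], [3,4]

giving chain groups C_0 ≅ Z^5, C_1 ≅ Z^5.

Boundary ∂_1: C_1 → C_0 maps an edge to its endpoints' difference, ∂[p,q] = q − p. For instance
  ∂[1,5] = [5] − [1].
This gives a 5×5 integer matrix of rank 4; reducing to Smith normal form yields diagonal entries (1,1,1,1).

From H_k ≅ ker(∂_k) / im(∂_{k+1}) we obtain:

  H_0: rank C_0 − rank ∂_1 = 5 − 4 = 1, and the invariant factors of ∂_1 are all 1, so H_0 ≅ Z.
  H_1: rank ker ∂_1 − rank ∂_2 = (5 − 4) − 0 = 1, and there is no ∂_2, so H_1 ≅ Z.

As a check, the Euler characteristic is 5 − 5 = 0, which agrees with 1 − 1 = 0.

Hence the Betti numbers are b_0 = 1, b_1 = 1.

b_0 = 1, b_1 = 1.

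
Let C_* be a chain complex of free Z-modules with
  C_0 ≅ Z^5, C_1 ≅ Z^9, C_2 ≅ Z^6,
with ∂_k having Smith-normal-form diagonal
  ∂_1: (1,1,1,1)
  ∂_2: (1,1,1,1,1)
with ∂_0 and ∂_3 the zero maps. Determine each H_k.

H_0: b_0 = 5 − 0 − 4 = 1; torsion from ∂_1 factors > 1: none. So H_0 = Z.
H_1: b_1 = 9 − 4 − 5 = 0; torsion from ∂_2 factors > 1: none. So H_1 = 0.
H_2: b_2 = 6 − 5 − 0 = 1; torsion from ∂_3 factors > 1: none. So H_2 = Z.

H_0 = Z,  H_1 = 0,  H_2 = Z.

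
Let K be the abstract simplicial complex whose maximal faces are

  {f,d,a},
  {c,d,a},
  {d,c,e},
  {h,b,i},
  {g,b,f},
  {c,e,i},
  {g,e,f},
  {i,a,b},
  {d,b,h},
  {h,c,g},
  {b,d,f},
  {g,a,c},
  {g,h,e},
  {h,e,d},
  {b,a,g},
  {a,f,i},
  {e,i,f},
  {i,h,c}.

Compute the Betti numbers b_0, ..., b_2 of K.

Take the total order a < b < c < d < e < f < g < h < i on the vertex set. Then K (dimension 2) consists of the simplices:

  0-simplices (9): a, b, c, d, e, f, g, h, i
  1-simplices (27): ab, ac, ad, af, ag, ai, bd, bf, bg, bh, bi, cd, ce, cg, ch, ci, de, df, dh, ef, eg, eh, ei, fg, fi, gh, hi
  2-simplices (18): abg, abi, acd, acg, adf, afi, bdf, bdh, bfg, bhi, cde, cei, cgh, chi, deh, efg, efi, egh

so the chain groups are C_0 ≅ Z^9, C_1 ≅ Z^27, C_2 ≅ Z^18.

∂_1: C_1 → C_0 maps an edge to its endpoints' difference, ∂[p,q] = q − p. For instance
  ∂hi = i − h.
This gives a 9×27 integer matrix of rank 8; reducing to Smith normal form yields diagonal entries (1,1,1,1,1,1,1,1).

Boundary ∂_2: C_2 → C_1 acts by ∂[p,q,r] = [q,r] − [p,r] + [p,q]. For instance
  ∂bdf = df − bf + bd,
  ∂afi = fi − ai + af.
The resulting 27×18 matrix has rank 18, and its Smith normal form has invariant factors (1,1,1,1,1,1,1,1,1,1,1,1,1,1,1,1,1,2).

Computing H_k = (kernel of ∂_k) / (image of ∂_{k+1}):

  H_0: rank C_0 − rank ∂_1 = 9 − 8 = 1, and the invariant factors of ∂_1 are all 1, so H_0 = Z.
  H_1: rank ker ∂_1 − rank ∂_2 = (27 − 8) − 18 = 1, and ∂_2 has invariant factor 2 > 1, so H_1 = Z ⊕ Z/2.
  H_2: rank ker ∂_2 − rank ∂_3 = (18 − 18) − 0 = 0, and there is no ∂_3, so H_2 = 0.

As a check, the Euler characteristic is 9 − 27 + 18 = 0, which agrees with 1 − 1 + 0 = 0.
(K is a triangulation of the Klein bottle.)

Hence the Betti numbers are b_0 = 1, b_1 = 1, b_2 = 0.

b_0 = 1, b_1 = 1, b_2 = 0.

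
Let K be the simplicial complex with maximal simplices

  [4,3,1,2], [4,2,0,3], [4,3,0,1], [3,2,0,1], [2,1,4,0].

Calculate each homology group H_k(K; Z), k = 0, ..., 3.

Order the vertices as 0 < 1 < 2 < 3 < 4. Listing each simplex with vertices in this order, K has dimension 3 with simplices:

  0-simplices (5): [0], [1], [2], [3], [4]
  1-simplices (10): [0,1], [0,2], [0,3], [0,4], [1,2], [1,3], [1,4], [2,3], [2,4], [3,4]
  2-simplices (10): [0,1,2], [0,1,3], [0,1,4], [0,2,3], [0,2,4], [0,3,4], [1,2,3], [1,2,4], [1,3,4], [2,3,4]
  3-simplices (5): [0,1,2,3], [0,1,2,4], [0,1,3,4], [0,2,3,4], [1,2,3,4]

Hence C_0 ≅ Z^5, C_1 ≅ Z^10, C_2 ≅ Z^10, C_3 ≅ Z^5.

∂_1: C_1 → C_0 maps an edge to its endpoints' difference, ∂[p,q] = q − p. For instance
  ∂[1,2] = [2] − [1].
As a 5×10 matrix over Z this has rank 4, with invariant factors (1,1,1,1).

∂_2: C_2 → C_1 maps a triangle to the signed sum of its edges. For instance
  ∂[0,1,2] = [1,2] − [0,2] + [0,1],
  ∂[0,1,3] = [1,3] − [0,3] + [0,1].
This gives a 10×10 integer matrix of rank 6; reducing to Smith normal form yields diagonal entries (1,1,1,1,1,1).

∂_3: C_3 → C_2 sends each 3-simplex σ to the alternating sum Σ_i (−1)^i (σ with its i-th vertex removed). For instance
  ∂[0,1,2,4] = [1,2,4] − [0,2,4] + [0,1,4] − [0,1,2],
  ∂[1,2,3,4] = [2,3,4] − [1,3,4] + [1,2,4] − [1,2,3].
The resulting 10×5 matrix has rank 4, and its Smith normal form has invariant factors (1,1,1,1).

Computing H_k = (kernel of ∂_k) / (image of ∂_{k+1}):

  H_0: rank C_0 − rank ∂_1 = 5 − 4 = 1, and the invariant factors of ∂_1 are all 1, so H_0 = Z.
  H_1: rank ker ∂_1 − rank ∂_2 = (10 − 4) − 6 = 0, and the invariant factors of ∂_2 are all 1, so H_1 = 0.
  H_2: rank ker ∂_2 − rank ∂_3 = (10 − 6) − 4 = 0, and the invariant factors of ∂_3 are all 1, so H_2 = 0.
  H_3: rank ker ∂_3 − rank ∂_4 = (5 − 4) − 0 = 1, and there is no ∂_4, so H_3 = Z.

(K is a triangulation of the 3-sphere S^3.)

H_0 ≅ Z,  H_1 = 0,  H_2 = 0,  H_3 ≅ Z.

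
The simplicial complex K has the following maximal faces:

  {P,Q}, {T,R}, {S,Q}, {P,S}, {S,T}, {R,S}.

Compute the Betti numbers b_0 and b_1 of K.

b_0 = 1, b_1 = 2.

Fix the vertex order P < Q < R < S < T and write every simplex with vertices in increasing order. Then dim K = 1 and the simplices of K are:

  0-simplices (5): P, Q, R, S, T
  1-simplices (6): PQ, PS, QS, RS, RT, ST

Hence C_0 ≅ Z^5, C_1 ≅ Z^6.

The boundary map ∂_1: C_1 → C_0 maps an edge to its endpoints' difference, ∂[p,q] = q − p. For instance
  ∂RS = S − R.
As a 5×6 matrix over Z this has rank 4, with invariant factors (1,1,1,1).

Reading off H_k = ker ∂_k / im ∂_{k+1}:

  H_0: rank C_0 − rank ∂_1 = 5 − 4 = 1, and the invariant factors of ∂_1 are all 1, so H_0 ≅ Z.
  H_1: rank ker ∂_1 − rank ∂_2 = (6 − 4) − 0 = 2, and there is no ∂_2, so H_1 ≅ Z^2.

Hence the Betti numbers are b_0 = 1, b_1 = 2.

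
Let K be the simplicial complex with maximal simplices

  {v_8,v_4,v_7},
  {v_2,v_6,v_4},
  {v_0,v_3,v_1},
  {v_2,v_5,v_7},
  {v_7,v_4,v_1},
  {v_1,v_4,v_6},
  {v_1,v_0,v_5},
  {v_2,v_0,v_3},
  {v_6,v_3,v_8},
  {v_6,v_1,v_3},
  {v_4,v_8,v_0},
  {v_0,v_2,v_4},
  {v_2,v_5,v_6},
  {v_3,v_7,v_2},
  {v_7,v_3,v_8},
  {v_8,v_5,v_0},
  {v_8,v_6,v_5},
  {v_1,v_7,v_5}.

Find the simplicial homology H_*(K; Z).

Order the vertices as v_0 < v_1 < v_2 < v_3 < v_4 < v_5 < v_6 < v_7 < v_8. Listing each simplex with vertices in this order, K has dimension 2 with simplices:

  0-simplices (9): [v_0], [v_1], [v_2], [v_3], [v_4], [v_5], [v_6], [v_7], [v_8]
  1-simplices (27): (27 of them)
  2-simplices (18): (18 of them)

so the chain groups are C_0 ≅ Z^9, C_1 ≅ Z^27, C_2 ≅ Z^18.

The boundary map ∂_1: C_1 → C_0 is given by ∂[p,q] = [q] − [p].
This gives a 9×27 integer matrix of rank 8; reducing to Smith normal form yields diagonal entries (1,1,1,1,1,1,1,1).

The boundary map ∂_2: C_2 → C_1 maps a triangle to the signed sum of its edges. For instance
  ∂[v_3,v_7,v_8] = [v_7,v_8] − [v_3,v_8] + [v_3,v_7],
  ∂[v_2,v_5,v_7] = [v_5,v_7] − [v_2,v_7] + [v_2,v_5].
The 27×18 boundary matrix has rank 17 and Smith normal form diag(1,1,1,1,1,1,1,1,1,1,1,1,1,1,1,1,1).

Reading off H_k = ker ∂_k / im ∂_{k+1}:

  H_0: rank C_0 − rank ∂_1 = 9 − 8 = 1, and the invariant factors of ∂_1 are all 1, so H_0 ≅ Z.
  H_1: rank ker ∂_1 − rank ∂_2 = (27 − 8) − 17 = 2, and the invariant factors of ∂_2 are all 1, so H_1 ≅ Z^2.
  H_2: rank ker ∂_2 − rank ∂_3 = (18 − 17) − 0 = 1, and there is no ∂_3, so H_2 ≅ Z.

H_0 = Z,  H_1 = Z^2,  H_2 = Z.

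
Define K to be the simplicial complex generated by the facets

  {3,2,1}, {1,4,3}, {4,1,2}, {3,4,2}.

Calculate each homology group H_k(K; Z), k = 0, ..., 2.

Fix the vertex order 1 < 2 < 3 < 4 and write every simplex with vertices in increasing order. Then dim K = 2 and the simplices of K are:

  0-simplices (4): [1], [2], [3], [4]
  1-simplices (6): [1,2], [1,3], [1,4], [2,3], [2,4], [3,4]
  2-simplices (4): [1,2,3], [1,2,4], [1,3,4], [2,3,4]

giving chain groups C_0 ≅ Z^4, C_1 ≅ Z^6, C_2 ≅ Z^4.

The boundary map ∂_1: C_1 → C_0 sends each edge [p,q] (with p < q) to q − p.
As a 4×6 matrix over Z this has rank 3, with invariant factors (1,1,1).

Boundary ∂_2: C_2 → C_1 maps a triangle to the signed sum of its edges. For instance
  ∂[2,3,4] = [3,4] − [2,4] + [2,3],
  ∂[1,2,4] = [2,4] − [1,4] + [1,2].
As a 6×4 matrix over Z this has rank 3, with invariant factors (1,1,1).

Now H_k = ker ∂_k / im ∂_{k+1}, so:

  H_0: rank C_0 − rank ∂_1 = 4 − 3 = 1, and the invariant factors of ∂_1 are all 1, so H_0 ≅ Z.
  H_1: rank ker ∂_1 − rank ∂_2 = (6 − 3) − 3 = 0, and the invariant factors of ∂_2 are all 1, so H_1 ≅ 0.
  H_2: rank ker ∂_2 − rank ∂_3 = (4 − 3) − 0 = 1, and there is no ∂_3, so H_2 ≅ Z.

H_0 = Z,  H_1 = 0,  H_2 = Z.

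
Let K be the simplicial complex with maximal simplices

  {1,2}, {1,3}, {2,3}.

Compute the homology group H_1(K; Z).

H_1 ≅ Z.

Order the vertices as 1 < 2 < 3. Listing each simplex with vertices in this order, K has dimension 1 with simplices:

  0-simplices (3): [1], [2], [3]
  1-simplices (3): [1,2], [1,3], [2,3]

giving chain groups C_0 ≅ Z^3, C_1 ≅ Z^3.

∂_1: C_1 → C_0 maps an edge to its endpoints' difference, ∂[p,q] = q − p. For instance
  ∂[1,3] = [3] − [1].
As a 3×3 matrix over Z this has rank 2, with invariant factors (1,1).

From H_k ≅ ker(∂_k) / im(∂_{k+1}) we obtain:

  H_1: rank ker ∂_1 − rank ∂_2 = (3 − 2) − 0 = 1, and there is no ∂_2, so H_1 = Z.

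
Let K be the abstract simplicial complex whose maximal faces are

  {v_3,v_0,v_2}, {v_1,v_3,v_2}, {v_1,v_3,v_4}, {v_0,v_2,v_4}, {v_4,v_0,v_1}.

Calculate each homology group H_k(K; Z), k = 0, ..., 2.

Fix the vertex order v_0 < v_1 < v_2 < v_3 < v_4 and write every simplex with vertices in increasing order. Then dim K = 2 and the simplices of K are:

  0-simplices (5): [v_0], [v_1], [v_2], [v_3], [v_4]
  1-simplices (10): [v_0,v_1], [v_0,v_2], [v_0,v_3], [v_0,v_4], [v_1,v_2], [v_1,v_3], [v_1,v_4], [v_2,v_3], [v_2,v_4], [v_3,v_4]
  2-simplices (5): [v_0,v_1,v_4], [v_0,v_2,v_3], [v_0,v_2,v_4], [v_1,v_2,v_3], [v_1,v_3,v_4]

Hence C_0 ≅ Z^5, C_1 ≅ Z^10, C_2 ≅ Z^5.

Boundary ∂_1: C_1 → C_0 sends each edge [p,q] (with p < q) to q − p.
The 5×10 boundary matrix has rank 4 and Smith normal form diag(1,1,1,1).

Boundary ∂_2: C_2 → C_1 maps a triangle to the signed sum of its edges. For instance
  ∂[v_1,v_3,v_4] = [v_3,v_4] − [v_1,v_4] + [v_1,v_3],
  ∂[v_0,v_2,v_3] = [v_2,v_3] − [v_0,v_3] + [v_0,v_2].
The resulting 10×5 matrix has rank 5, and its Smith normal form has invariant factors (1,1,1,1,1).

From H_k ≅ ker(∂_k) / im(∂_{k+1}) we obtain:

  H_0: rank C_0 − rank ∂_1 = 5 − 4 = 1, and the invariant factors of ∂_1 are all 1, so H_0 = Z.
  H_1: rank ker ∂_1 − rank ∂_2 = (10 − 4) − 5 = 1, and the invariant factors of ∂_2 are all 1, so H_1 = Z.
  H_2: rank ker ∂_2 − rank ∂_3 = (5 − 5) − 0 = 0, and there is no ∂_3, so H_2 = 0.

As a check, the Euler characteristic is 5 − 10 + 5 = 0, which agrees with 1 − 1 + 0 = 0.
(K is a triangulation of the Möbius band.)

H_0 = Z,  H_1 = Z,  H_2 = 0.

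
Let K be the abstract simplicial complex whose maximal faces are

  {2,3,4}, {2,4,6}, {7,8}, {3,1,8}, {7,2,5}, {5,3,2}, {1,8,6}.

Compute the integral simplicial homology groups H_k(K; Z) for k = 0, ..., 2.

Take the total order 1 < 2 < 3 < 4 < 5 < 6 < 7 < 8 on the vertex set. Then K (dimension 2) consists of the simplices:

  0-simplices (8): [1], [2], [3], [4], [5], [6], [7], [8]
  1-simplices (15): [1,3], [1,6], [1,8], [2,3], [2,4], [2,5], [2,6], [2,7], [3,4], [3,5], [3,8], [4,6], [5,7], [6,8], [7,8]
  2-simplices (6): [1,3,8], [1,6,8], [2,3,4], [2,3,5], [2,4,6], [2,5,7]

giving chain groups C_0 ≅ Z^8, C_1 ≅ Z^15, C_2 ≅ Z^6.

∂_1: C_1 → C_0 maps an edge to its endpoints' difference, ∂[p,q] = q − p.
The resulting 8×15 matrix has rank 7, and its Smith normal form has invariant factors (1,1,1,1,1,1,1).

∂_2: C_2 → C_1 maps a triangle to the signed sum of its edges. For instance
  ∂[2,4,6] = [4,6] − [2,6] + [2,4],
  ∂[2,3,4] = [3,4] − [2,4] + [2,3].
The 15×6 boundary matrix has rank 6 and Smith normal form diag(1,1,1,1,1,1).

Now H_k = ker ∂_k / im ∂_{k+1}, so:

  H_0: rank C_0 − rank ∂_1 = 8 − 7 = 1, and the invariant factors of ∂_1 are all 1, so H_0 = Z.
  H_1: rank ker ∂_1 − rank ∂_2 = (15 − 7) − 6 = 2, and the invariant factors of ∂_2 are all 1, so H_1 = Z^2.
  H_2: rank ker ∂_2 − rank ∂_3 = (6 − 6) − 0 = 0, and there is no ∂_3, so H_2 = 0.

H_0 ≅ Z,  H_1 ≅ Z^2,  H_2 = 0.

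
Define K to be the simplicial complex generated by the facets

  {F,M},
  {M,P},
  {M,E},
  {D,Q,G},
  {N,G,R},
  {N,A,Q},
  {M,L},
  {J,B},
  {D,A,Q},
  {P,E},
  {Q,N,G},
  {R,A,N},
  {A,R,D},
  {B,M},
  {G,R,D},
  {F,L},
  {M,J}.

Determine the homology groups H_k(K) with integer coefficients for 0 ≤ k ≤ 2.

We work with the vertex ordering A < B < D < E < F < G < J < L < M < N < P < Q < R. The simplices of K, each written with vertices in increasing order, are:

  0-simplices (13): A, B, D, E, F, G, J, L, M, N, P, Q, R
  1-simplices (21): AD, AN, AQ, AR, BJ, BM, DG, DQ, DR, EM, EP, FL, FM, GN, GQ, GR, JM, LM, MP, NQ, NR
  2-simplices (8): ADQ, ADR, ANQ, ANR, DGQ, DGR, GNQ, GNR

giving chain groups C_0 ≅ Z^13, C_1 ≅ Z^21, C_2 ≅ Z^8.

∂_1: C_1 → C_0 maps an edge to its endpoints' difference, ∂[p,q] = q − p.
This gives a 13×21 integer matrix of rank 11; reducing to Smith normal form yields diagonal entries (1,1,1,1,1,1,1,1,1,1,1).

∂_2: C_2 → C_1 sends each 2-simplex [p,q,r] to [q,r] − [p,r] + [p,q]. For instance
  ∂GNR = NR − GR + GN,
  ∂DGQ = GQ − DQ + DG.
As a 21×8 matrix over Z this has rank 7, with invariant factors (1,1,1,1,1,1,1).

From H_k ≅ ker(∂_k) / im(∂_{k+1}) we obtain:

  H_0: rank C_0 − rank ∂_1 = 13 − 11 = 2, and the invariant factors of ∂_1 are all 1, so H_0 ≅ Z^2.
  H_1: rank ker ∂_1 − rank ∂_2 = (21 − 11) − 7 = 3, and the invariant factors of ∂_2 are all 1, so H_1 ≅ Z^3.
  H_2: rank ker ∂_2 − rank ∂_3 = (8 − 7) − 0 = 1, and there is no ∂_3, so H_2 ≅ Z.

As a check, the Euler characteristic is 13 − 21 + 8 = 0, which agrees with 2 − 3 + 1 = 0.

H_0 ≅ Z^2,  H_1 ≅ Z^3,  H_2 ≅ Z.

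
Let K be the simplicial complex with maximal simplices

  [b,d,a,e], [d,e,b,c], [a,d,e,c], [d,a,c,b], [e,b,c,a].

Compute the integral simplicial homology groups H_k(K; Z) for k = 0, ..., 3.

Take the total order a < b < c < d < e on the vertex set. Then K (dimension 3) consists of the simplices:

  0-simplices (5): a, b, c, d, e
  1-simplices (10): ab, ac, ad, ae, bc, bd, be, cd, ce, de
  2-simplices (10): abc, abd, abe, acd, ace, ade, bcd, bce, bde, cde
  3-simplices (5): abcd, abce, abde, acde, bcde

giving chain groups C_0 ≅ Z^5, C_1 ≅ Z^10, C_2 ≅ Z^10, C_3 ≅ Z^5.

Boundary ∂_1: C_1 → C_0 sends each edge [p,q] (with p < q) to q − p. For instance
  ∂de = e − d.
As a 5×10 matrix over Z this has rank 4, with invariant factors (1,1,1,1).

∂_2: C_2 → C_1 sends each 2-simplex [p,q,r] to [q,r] − [p,r] + [p,q]. For instance
  ∂abc = bc − ac + ab,
  ∂ace = ce − ae + ac.
This gives a 10×10 integer matrix of rank 6; reducing to Smith normal form yields diagonal entries (1,1,1,1,1,1).

Boundary ∂_3: C_3 → C_2 sends each 3-simplex σ to the alternating sum Σ_i (−1)^i (σ with its i-th vertex removed). For instance
  ∂bcde = cde − bde + bce − bcd,
  ∂abce = bce − ace + abe − abc.
This gives a 10×5 integer matrix of rank 4; reducing to Smith normal form yields diagonal entries (1,1,1,1).

Reading off H_k = ker ∂_k / im ∂_{k+1}:

  H_0: rank C_0 − rank ∂_1 = 5 − 4 = 1, and the invariant factors of ∂_1 are all 1, so H_0 ≅ Z.
  H_1: rank ker ∂_1 − rank ∂_2 = (10 − 4) − 6 = 0, and the invariant factors of ∂_2 are all 1, so H_1 ≅ 0.
  H_2: rank ker ∂_2 − rank ∂_3 = (10 − 6) − 4 = 0, and the invariant factors of ∂_3 are all 1, so H_2 ≅ 0.
  H_3: rank ker ∂_3 − rank ∂_4 = (5 − 4) − 0 = 1, and there is no ∂_4, so H_3 ≅ Z.

As a check, the Euler characteristic is 5 − 10 + 10 − 5 = 0, which agrees with 1 − 0 + 0 − 1 = 0.

H_0 = Z,  H_1 = 0,  H_2 = 0,  H_3 = Z.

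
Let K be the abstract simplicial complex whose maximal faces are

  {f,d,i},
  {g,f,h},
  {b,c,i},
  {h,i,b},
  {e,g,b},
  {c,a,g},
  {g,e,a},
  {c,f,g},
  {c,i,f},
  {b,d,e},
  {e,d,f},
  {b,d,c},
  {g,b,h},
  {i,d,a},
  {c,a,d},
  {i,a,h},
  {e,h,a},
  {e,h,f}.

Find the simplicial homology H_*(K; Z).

H_0 ≅ Z,  H_1 ≅ Z ⊕ Z_2,  H_2 = 0.

Take the total order a < b < c < d < e < f < g < h < i on the vertex set. Then K (dimension 2) consists of the simplices:

  0-simplices (9): a, b, c, d, e, f, g, h, i
  1-simplices (27): ac, ad, ae, ag, ah, ai, bc, bd, be, bg, bh, bi, cd, cf, cg, ci, de, df, di, ef, eg, eh, fg, fh, fi, gh, hi
  2-simplices (18): acd, acg, adi, aeg, aeh, ahi, bcd, bci, bde, beg, bgh, bhi, cfg, cfi, def, dfi, efh, fgh

so the chain groups are C_0 ≅ Z^9, C_1 ≅ Z^27, C_2 ≅ Z^18.

The boundary map ∂_1: C_1 → C_0 is given by ∂[p,q] = [q] − [p]. For instance
  ∂bh = h − b.
The 9×27 boundary matrix has rank 8 and Smith normal form diag(1,1,1,1,1,1,1,1).

∂_2: C_2 → C_1 sends each 2-simplex [p,q,r] to [q,r] − [p,r] + [p,q]. For instance
  ∂fgh = gh − fh + fg,
  ∂cfg = fg − cg + cf.
The resulting 27×18 matrix has rank 18, and its Smith normal form has invariant factors (1,1,1,1,1,1,1,1,1,1,1,1,1,1,1,1,1,2).

Now H_k = ker ∂_k / im ∂_{k+1}, so:

  H_0: rank C_0 − rank ∂_1 = 9 − 8 = 1, and the invariant factors of ∂_1 are all 1, so H_0 = Z.
  H_1: rank ker ∂_1 − rank ∂_2 = (27 − 8) − 18 = 1, and ∂_2 has invariant factor 2 > 1, so H_1 = Z ⊕ Z_2.
  H_2: rank ker ∂_2 − rank ∂_3 = (18 − 18) − 0 = 0, and there is no ∂_3, so H_2 = 0.

As a check, the Euler characteristic is 9 − 27 + 18 = 0, which agrees with 1 − 1 + 0 = 0.
(K is a triangulation of the Klein bottle.)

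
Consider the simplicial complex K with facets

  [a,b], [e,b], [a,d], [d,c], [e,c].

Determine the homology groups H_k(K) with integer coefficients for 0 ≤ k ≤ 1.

K has 5 vertices, 5 edges.
rank ∂_0 = 0, rank ∂_1 = 4 ⇒ b_0 = 5 − 0 − 4 = 1; all invariant factors of ∂_1 are 1 so no torsion. So H_0 ≅ Z.
rank ∂_1 = 4, rank ∂_2 = 0 ⇒ b_1 = 5 − 4 − 0 = 1. So H_1 ≅ Z.

H_0 = Z,  H_1 = Z.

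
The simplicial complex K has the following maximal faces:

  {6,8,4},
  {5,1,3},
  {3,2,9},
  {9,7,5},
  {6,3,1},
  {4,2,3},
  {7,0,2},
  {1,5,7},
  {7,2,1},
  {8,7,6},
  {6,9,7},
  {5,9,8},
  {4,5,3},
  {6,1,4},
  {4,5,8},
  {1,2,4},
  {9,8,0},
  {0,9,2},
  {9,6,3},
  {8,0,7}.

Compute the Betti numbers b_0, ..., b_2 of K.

b_0 = 1, b_1 = 1, b_2 = 0.

Fix the vertex order 0 < 1 < 2 < 3 < 4 < 5 < 6 < 7 < 8 < 9 and write every simplex with vertices in increasing order. Then dim K = 2 and the simplices of K are:

  0-simplices (10): [0], [1], [2], [3], [4], [5], [6], [7], [8], [9]
  1-simplices (30): (30 of them)
  2-simplices (20): (20 of them)

so the chain groups are C_0 ≅ Z^10, C_1 ≅ Z^30, C_2 ≅ Z^20.

∂_1: C_1 → C_0 is given by ∂[p,q] = [q] − [p].
This gives a 10×30 integer matrix of rank 9; reducing to Smith normal form yields diagonal entries (1,1,1,1,1,1,1,1,1).

∂_2: C_2 → C_1 maps a triangle to the signed sum of its edges. For instance
  ∂[4,5,8] = [5,8] − [4,8] + [4,5],
  ∂[1,2,7] = [2,7] − [1,7] + [1,2].
As a 30×20 matrix over Z this has rank 20, with invariant factors (1,1,1,1,1,1,1,1,1,1,1,1,1,1,1,1,1,1,1,2).

Reading off H_k = ker ∂_k / im ∂_{k+1}:

  H_0: rank C_0 − rank ∂_1 = 10 − 9 = 1, and the invariant factors of ∂_1 are all 1, so H_0 ≅ Z.
  H_1: rank ker ∂_1 − rank ∂_2 = (30 − 9) − 20 = 1, and ∂_2 has invariant factor 2 > 1, so H_1 ≅ Z ⊕ Z/2.
  H_2: rank ker ∂_2 − rank ∂_3 = (20 − 20) − 0 = 0, and there is no ∂_3, so H_2 ≅ 0.

Hence the Betti numbers are b_0 = 1, b_1 = 1, b_2 = 0.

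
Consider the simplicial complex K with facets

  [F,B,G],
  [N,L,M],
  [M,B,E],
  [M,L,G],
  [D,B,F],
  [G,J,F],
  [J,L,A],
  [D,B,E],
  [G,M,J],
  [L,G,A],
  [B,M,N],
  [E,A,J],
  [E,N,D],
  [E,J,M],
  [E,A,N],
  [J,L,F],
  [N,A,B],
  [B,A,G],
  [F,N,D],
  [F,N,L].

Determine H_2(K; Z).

H_2 = 0.

Order the vertices as A < B < D < E < F < G < J < L < M < N. Listing each simplex with vertices in this order, K has dimension 2 with simplices:

  0-simplices (10): A, B, D, E, F, G, J, L, M, N
  1-simplices (30): AB, AE, AG, AJ, AL, AN, BD, BE, BF, BG, BM, BN, DE, DF, DN, EJ, EM, EN, FG, FJ, FL, FN, GJ, GL, GM, JL, JM, LM, LN, MN
  2-simplices (20): ABG, ABN, AEJ, AEN, AGL, AJL, BDE, BDF, BEM, BFG, BMN, DEN, DFN, EJM, FGJ, FJL, FLN, GJM, GLM, LMN

so the chain groups are C_0 ≅ Z^10, C_1 ≅ Z^30, C_2 ≅ Z^20.

The boundary map ∂_1: C_1 → C_0 maps an edge to its endpoints' difference, ∂[p,q] = q − p. For instance
  ∂AE = E − A.
The resulting 10×30 matrix has rank 9, and its Smith normal form has invariant factors (1,1,1,1,1,1,1,1,1).

∂_2: C_2 → C_1 maps a triangle to the signed sum of its edges. For instance
  ∂ABG = BG − AG + AB,
  ∂BDF = DF − BF + BD.
As a 30×20 matrix over Z this has rank 20, with invariant factors (1,1,1,1,1,1,1,1,1,1,1,1,1,1,1,1,1,1,1,2).

Now H_k = ker ∂_k / im ∂_{k+1}, so:

  H_2: rank ker ∂_2 − rank ∂_3 = (20 − 20) − 0 = 0, and there is no ∂_3, so H_2 = 0.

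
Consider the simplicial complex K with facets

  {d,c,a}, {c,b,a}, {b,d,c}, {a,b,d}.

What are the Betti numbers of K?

b_0 = 1, b_1 = 0, b_2 = 1.

K has 4 vertices, 6 edges, 4 triangles.
rank ∂_0 = 0, rank ∂_1 = 3 ⇒ b_0 = 4 − 0 − 3 = 1; all invariant factors of ∂_1 are 1 so no torsion. So H_0 ≅ Z.
rank ∂_1 = 3, rank ∂_2 = 3 ⇒ b_1 = 6 − 3 − 3 = 0; all invariant factors of ∂_2 are 1 so no torsion. So H_1 ≅ 0.
rank ∂_2 = 3, rank ∂_3 = 0 ⇒ b_2 = 4 − 3 − 0 = 1. So H_2 ≅ Z.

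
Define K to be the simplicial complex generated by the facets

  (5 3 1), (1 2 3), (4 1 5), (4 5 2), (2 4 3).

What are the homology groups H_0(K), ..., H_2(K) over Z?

H_0 ≅ Z,  H_1 ≅ Z,  H_2 = 0.

Fix the vertex order 1 < 2 < 3 < 4 < 5 and write every simplex with vertices in increasing order. Then dim K = 2 and the simplices of K are:

  0-simplices (5): [1], [2], [3], [4], [5]
  1-simplices (10): [1,2], [1,3], [1,4], [1,5], [2,3], [2,4], [2,5], [3,4], [3,5], [4,5]
  2-simplices (5): [1,2,3], [1,3,5], [1,4,5], [2,3,4], [2,4,5]

giving chain groups C_0 ≅ Z^5, C_1 ≅ Z^10, C_2 ≅ Z^5.

Boundary ∂_1: C_1 → C_0 is given by ∂[p,q] = [q] − [p].
As a 5×10 matrix over Z this has rank 4, with invariant factors (1,1,1,1).

Boundary ∂_2: C_2 → C_1 maps a triangle to the signed sum of its edges. For instance
  ∂[2,3,4] = [3,4] − [2,4] + [2,3],
  ∂[1,3,5] = [3,5] − [1,5] + [1,3].
As a 10×5 matrix over Z this has rank 5, with invariant factors (1,1,1,1,1).

Reading off H_k = ker ∂_k / im ∂_{k+1}:

  H_0: rank C_0 − rank ∂_1 = 5 − 4 = 1, and the invariant factors of ∂_1 are all 1, so H_0 ≅ Z.
  H_1: rank ker ∂_1 − rank ∂_2 = (10 − 4) − 5 = 1, and the invariant factors of ∂_2 are all 1, so H_1 ≅ Z.
  H_2: rank ker ∂_2 − rank ∂_3 = (5 − 5) − 0 = 0, and there is no ∂_3, so H_2 ≅ 0.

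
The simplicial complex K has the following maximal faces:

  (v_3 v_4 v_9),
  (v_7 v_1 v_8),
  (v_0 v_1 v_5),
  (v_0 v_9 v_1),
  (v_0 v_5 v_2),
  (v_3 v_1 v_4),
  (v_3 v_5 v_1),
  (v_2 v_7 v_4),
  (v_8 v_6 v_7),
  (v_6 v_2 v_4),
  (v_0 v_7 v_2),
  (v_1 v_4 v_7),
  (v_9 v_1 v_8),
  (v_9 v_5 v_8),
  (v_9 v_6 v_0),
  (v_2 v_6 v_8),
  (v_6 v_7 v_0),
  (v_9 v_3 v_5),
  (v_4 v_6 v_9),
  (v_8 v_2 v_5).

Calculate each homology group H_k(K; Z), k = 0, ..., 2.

H_0 = Z,  H_1 = Z ⊕ Z/2,  H_2 = 0.

Take the total order v_0 < v_1 < v_2 < v_3 < v_4 < v_5 < v_6 < v_7 < v_8 < v_9 on the vertex set. Then K (dimension 2) consists of the simplices:

  0-simplices (10): [v_0], [v_1], [v_2], [v_3], [v_4], [v_5], [v_6], [v_7], [v_8], [v_9]
  1-simplices (30): (30 of them)
  2-simplices (20): (20 of them)

so the chain groups are C_0 ≅ Z^10, C_1 ≅ Z^30, C_2 ≅ Z^20.

∂_1: C_1 → C_0 sends each edge [p,q] (with p < q) to q − p.
The 10×30 boundary matrix has rank 9 and Smith normal form diag(1,1,1,1,1,1,1,1,1).

Boundary ∂_2: C_2 → C_1 sends each 2-simplex [p,q,r] to [q,r] − [p,r] + [p,q]. For instance
  ∂[v_1,v_8,v_9] = [v_8,v_9] − [v_1,v_9] + [v_1,v_8],
  ∂[v_1,v_3,v_4] = [v_3,v_4] − [v_1,v_4] + [v_1,v_3].
The resulting 30×20 matrix has rank 20, and its Smith normal form has invariant factors (1,1,1,1,1,1,1,1,1,1,1,1,1,1,1,1,1,1,1,2).

From H_k ≅ ker(∂_k) / im(∂_{k+1}) we obtain:

  H_0: rank C_0 − rank ∂_1 = 10 − 9 = 1, and the invariant factors of ∂_1 are all 1, so H_0 = Z.
  H_1: rank ker ∂_1 − rank ∂_2 = (30 − 9) − 20 = 1, and ∂_2 has invariant factor 2 > 1, so H_1 = Z ⊕ Z/2.
  H_2: rank ker ∂_2 − rank ∂_3 = (20 − 20) − 0 = 0, and there is no ∂_3, so H_2 = 0.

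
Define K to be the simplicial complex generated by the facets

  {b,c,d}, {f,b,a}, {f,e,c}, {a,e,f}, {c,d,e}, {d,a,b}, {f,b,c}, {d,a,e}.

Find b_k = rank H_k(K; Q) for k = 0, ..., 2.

Take the total order a < b < c < d < e < f on the vertex set. Then K (dimension 2) consists of the simplices:

  0-simplices (6): a, b, c, d, e, f
  1-simplices (12): ab, ad, ae, af, bc, bd, bf, cd, ce, cf, de, ef
  2-simplices (8): abd, abf, ade, aef, bcd, bcf, cde, cef

Hence C_0 ≅ Z^6, C_1 ≅ Z^12, C_2 ≅ Z^8.

Boundary ∂_1: C_1 → C_0 sends each edge [p,q] (with p < q) to q − p.
The 6×12 boundary matrix has rank 5 and Smith normal form diag(1,1,1,1,1).

Boundary ∂_2: C_2 → C_1 sends each 2-simplex [p,q,r] to [q,r] − [p,r] + [p,q]. For instance
  ∂bcf = cf − bf + bc,
  ∂abd = bd − ad + ab.
This gives a 12×8 integer matrix of rank 7; reducing to Smith normal form yields diagonal entries (1,1,1,1,1,1,1).

From H_k ≅ ker(∂_k) / im(∂_{k+1}) we obtain:

  H_0: rank C_0 − rank ∂_1 = 6 − 5 = 1, and the invariant factors of ∂_1 are all 1, so H_0 = Z.
  H_1: rank ker ∂_1 − rank ∂_2 = (12 − 5) − 7 = 0, and the invariant factors of ∂_2 are all 1, so H_1 = 0.
  H_2: rank ker ∂_2 − rank ∂_3 = (8 − 7) − 0 = 1, and there is no ∂_3, so H_2 = Z.

(K is a triangulation of the 2-sphere S^2.)

Hence the Betti numbers are b_0 = 1, b_1 = 0, b_2 = 1.

b_0 = 1, b_1 = 0, b_2 = 1.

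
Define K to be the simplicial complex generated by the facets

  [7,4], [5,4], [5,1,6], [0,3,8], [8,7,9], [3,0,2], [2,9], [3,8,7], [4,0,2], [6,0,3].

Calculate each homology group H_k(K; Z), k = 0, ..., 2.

H_0 = Z,  H_1 = Z^3,  H_2 = 0.

Take the total order 0 < 1 < 2 < 3 < 4 < 5 < 6 < 7 < 8 < 9 on the vertex set. Then K (dimension 2) consists of the simplices:

  0-simplices (10): [0], [1], [2], [3], [4], [5], [6], [7], [8], [9]
  1-simplices (19): [0,2], [0,3], [0,4], [0,6], [0,8], [1,5], [1,6], [2,3], [2,4], [2,9], [3,6], [3,7], [3,8], [4,5], [4,7], [5,6], [7,8], [7,9], [8,9]
  2-simplices (7): [0,2,3], [0,2,4], [0,3,6], [0,3,8], [1,5,6], [3,7,8], [7,8,9]

so the chain groups are C_0 ≅ Z^10, C_1 ≅ Z^19, C_2 ≅ Z^7.

Boundary ∂_1: C_1 → C_0 is given by ∂[p,q] = [q] − [p].
The resulting 10×19 matrix has rank 9, and its Smith normal form has invariant factors (1,1,1,1,1,1,1,1,1).

Boundary ∂_2: C_2 → C_1 maps a triangle to the signed sum of its edges. For instance
  ∂[0,3,8] = [3,8] − [0,8] + [0,3],
  ∂[3,7,8] = [7,8] − [3,8] + [3,7].
As a 19×7 matrix over Z this has rank 7, with invariant factors (1,1,1,1,1,1,1).

Computing H_k = (kernel of ∂_k) / (image of ∂_{k+1}):

  H_0: rank C_0 − rank ∂_1 = 10 − 9 = 1, and the invariant factors of ∂_1 are all 1, so H_0 ≅ Z.
  H_1: rank ker ∂_1 − rank ∂_2 = (19 − 9) − 7 = 3, and the invariant factors of ∂_2 are all 1, so H_1 ≅ Z^3.
  H_2: rank ker ∂_2 − rank ∂_3 = (7 − 7) − 0 = 0, and there is no ∂_3, so H_2 ≅ 0.

As a check, the Euler characteristic is 10 − 19 + 7 = -2, which agrees with 1 − 3 + 0 = -2.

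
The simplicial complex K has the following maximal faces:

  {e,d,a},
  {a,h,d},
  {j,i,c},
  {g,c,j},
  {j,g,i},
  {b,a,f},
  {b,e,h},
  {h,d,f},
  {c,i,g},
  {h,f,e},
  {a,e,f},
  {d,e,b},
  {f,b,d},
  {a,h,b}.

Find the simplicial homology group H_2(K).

K has 10 vertices, 21 edges, 14 triangles.
rank ∂_2 = 13, rank ∂_3 = 0 ⇒ b_2 = 14 − 13 − 0 = 1. So H_2 ≅ Z.

H_2 = Z.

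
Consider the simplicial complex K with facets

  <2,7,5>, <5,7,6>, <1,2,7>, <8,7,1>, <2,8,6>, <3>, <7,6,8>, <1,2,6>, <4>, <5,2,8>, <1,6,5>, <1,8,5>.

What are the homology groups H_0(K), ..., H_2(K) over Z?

H_0 = Z^3,  H_1 = Z/2,  H_2 = 0.

K has 8 vertices, 15 edges, 10 triangles.
rank ∂_0 = 0, rank ∂_1 = 5 ⇒ b_0 = 8 − 0 − 5 = 3; all invariant factors of ∂_1 are 1 so no torsion. So H_0 ≅ Z^3.
rank ∂_1 = 5, rank ∂_2 = 10 ⇒ b_1 = 15 − 5 − 10 = 0; ∂_2 has invariant factor(s) [2] giving torsion. So H_1 ≅ Z/2.
rank ∂_2 = 10, rank ∂_3 = 0 ⇒ b_2 = 10 − 10 − 0 = 0. So H_2 ≅ 0.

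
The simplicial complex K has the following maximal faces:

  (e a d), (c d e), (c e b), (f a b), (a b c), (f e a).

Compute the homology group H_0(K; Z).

H_0 ≅ Z.

Take the total order a < b < c < d < e < f on the vertex set. Then K (dimension 2) consists of the simplices:

  0-simplices (6): a, b, c, d, e, f
  1-simplices (12): ab, ac, ad, ae, af, bc, be, bf, cd, ce, de, ef
  2-simplices (6): abc, abf, ade, aef, bce, cde

so the chain groups are C_0 ≅ Z^6, C_1 ≅ Z^12, C_2 ≅ Z^6.

Boundary ∂_1: C_1 → C_0 maps an edge to its endpoints' difference, ∂[p,q] = q − p.
This gives a 6×12 integer matrix of rank 5; reducing to Smith normal form yields diagonal entries (1,1,1,1,1).

The boundary map ∂_2: C_2 → C_1 acts by ∂[p,q,r] = [q,r] − [p,r] + [p,q]. For instance
  ∂bce = ce − be + bc,
  ∂abf = bf − af + ab.
As a 12×6 matrix over Z this has rank 6, with invariant factors (1,1,1,1,1,1).

Now H_k = ker ∂_k / im ∂_{k+1}, so:

  H_0: rank C_0 − rank ∂_1 = 6 − 5 = 1, and the invariant factors of ∂_1 are all 1, so H_0 ≅ Z.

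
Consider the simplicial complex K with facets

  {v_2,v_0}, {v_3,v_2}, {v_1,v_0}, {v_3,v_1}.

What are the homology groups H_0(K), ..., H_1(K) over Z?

H_0 ≅ Z,  H_1 ≅ Z.

We work with the vertex ordering v_0 < v_1 < v_2 < v_3. The simplices of K, each written with vertices in increasing order, are:

  0-simplices (4): [v_0], [v_1], [v_2], [v_3]
  1-simplices (4): [v_0,v_1], [v_0,v_2], [v_1,v_3], [v_2,v_3]

giving chain groups C_0 ≅ Z^4, C_1 ≅ Z^4.

Boundary ∂_1: C_1 → C_0 is given by ∂[p,q] = [q] − [p]. For instance
  ∂[v_0,v_1] = [v_1] − [v_0].
As a 4×4 matrix over Z this has rank 3, with invariant factors (1,1,1).

From H_k ≅ ker(∂_k) / im(∂_{k+1}) we obtain:

  H_0: rank C_0 − rank ∂_1 = 4 − 3 = 1, and the invariant factors of ∂_1 are all 1, so H_0 = Z.
  H_1: rank ker ∂_1 − rank ∂_2 = (4 − 3) − 0 = 1, and there is no ∂_2, so H_1 = Z.

(K is a triangulation of the circle S^1.)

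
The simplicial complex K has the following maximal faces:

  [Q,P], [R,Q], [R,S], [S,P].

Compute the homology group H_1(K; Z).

H_1 = Z.

Order the vertices as P < Q < R < S. Listing each simplex with vertices in this order, K has dimension 1 with simplices:

  0-simplices (4): P, Q, R, S
  1-simplices (4): PQ, PS, QR, RS

Hence C_0 ≅ Z^4, C_1 ≅ Z^4.

∂_1: C_1 → C_0 is given by ∂[p,q] = [q] − [p].
The resulting 4×4 matrix has rank 3, and its Smith normal form has invariant factors (1,1,1).

Reading off H_k = ker ∂_k / im ∂_{k+1}:

  H_1: rank ker ∂_1 − rank ∂_2 = (4 − 3) − 0 = 1, and there is no ∂_2, so H_1 ≅ Z.

(K is a triangulation of the circle S^1.)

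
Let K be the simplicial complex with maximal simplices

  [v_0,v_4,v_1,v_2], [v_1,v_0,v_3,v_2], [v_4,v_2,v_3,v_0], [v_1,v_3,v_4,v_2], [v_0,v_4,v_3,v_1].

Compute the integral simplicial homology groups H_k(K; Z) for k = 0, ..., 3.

H_0 = Z,  H_1 = 0,  H_2 = 0,  H_3 = Z.

Fix the vertex order v_0 < v_1 < v_2 < v_3 < v_4 and write every simplex with vertices in increasing order. Then dim K = 3 and the simplices of K are:

  0-simplices (5): [v_0], [v_1], [v_2], [v_3], [v_4]
  1-simplices (10): [v_0,v_1], [v_0,v_2], [v_0,v_3], [v_0,v_4], [v_1,v_2], [v_1,v_3], [v_1,v_4], [v_2,v_3], [v_2,v_4], [v_3,v_4]
  2-simplices (10): [v_0,v_1,v_2], [v_0,v_1,v_3], [v_0,v_1,v_4], [v_0,v_2,v_3], [v_0,v_2,v_4], [v_0,v_3,v_4], [v_1,v_2,v_3], [v_1,v_2,v_4], [v_1,v_3,v_4], [v_2,v_3,v_4]
  3-simplices (5): [v_0,v_1,v_2,v_3], [v_0,v_1,v_2,v_4], [v_0,v_1,v_3,v_4], [v_0,v_2,v_3,v_4], [v_1,v_2,v_3,v_4]

giving chain groups C_0 ≅ Z^5, C_1 ≅ Z^10, C_2 ≅ Z^10, C_3 ≅ Z^5.

Boundary ∂_1: C_1 → C_0 sends each edge [p,q] (with p < q) to q − p.
As a 5×10 matrix over Z this has rank 4, with invariant factors (1,1,1,1).

∂_2: C_2 → C_1 acts by ∂[p,q,r] = [q,r] − [p,r] + [p,q]. For instance
  ∂[v_0,v_1,v_3] = [v_1,v_3] − [v_0,v_3] + [v_0,v_1],
  ∂[v_0,v_3,v_4] = [v_3,v_4] − [v_0,v_4] + [v_0,v_3].
The resulting 10×10 matrix has rank 6, and its Smith normal form has invariant factors (1,1,1,1,1,1).

∂_3: C_3 → C_2 sends each 3-simplex σ to the alternating sum Σ_i (−1)^i (σ with its i-th vertex removed). For instance
  ∂[v_0,v_2,v_3,v_4] = [v_2,v_3,v_4] − [v_0,v_3,v_4] + [v_0,v_2,v_4] − [v_0,v_2,v_3],
  ∂[v_1,v_2,v_3,v_4] = [v_2,v_3,v_4] − [v_1,v_3,v_4] + [v_1,v_2,v_4] − [v_1,v_2,v_3].
As a 10×5 matrix over Z this has rank 4, with invariant factors (1,1,1,1).

Computing H_k = (kernel of ∂_k) / (image of ∂_{k+1}):

  H_0: rank C_0 − rank ∂_1 = 5 − 4 = 1, and the invariant factors of ∂_1 are all 1, so H_0 ≅ Z.
  H_1: rank ker ∂_1 − rank ∂_2 = (10 − 4) − 6 = 0, and the invariant factors of ∂_2 are all 1, so H_1 ≅ 0.
  H_2: rank ker ∂_2 − rank ∂_3 = (10 − 6) − 4 = 0, and the invariant factors of ∂_3 are all 1, so H_2 ≅ 0.
  H_3: rank ker ∂_3 − rank ∂_4 = (5 − 4) − 0 = 1, and there is no ∂_4, so H_3 ≅ Z.

As a check, the Euler characteristic is 5 − 10 + 10 − 5 = 0, which agrees with 1 − 0 + 0 − 1 = 0.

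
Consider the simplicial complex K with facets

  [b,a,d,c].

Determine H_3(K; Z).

H_3 ≅ 0.

We work with the vertex ordering a < b < c < d. The simplices of K, each written with vertices in increasing order, are:

  0-simplices (4): a, b, c, d
  1-simplices (6): ab, ac, ad, bc, bd, cd
  2-simplices (4): abc, abd, acd, bcd
  3-simplices (1): abcd

giving chain groups C_0 ≅ Z^4, C_1 ≅ Z^6, C_2 ≅ Z^4, C_3 ≅ Z^1.

∂_1: C_1 → C_0 is given by ∂[p,q] = [q] − [p]. For instance
  ∂bd = d − b.
As a 4×6 matrix over Z this has rank 3, with invariant factors (1,1,1).

The boundary map ∂_2: C_2 → C_1 sends each 2-simplex [p,q,r] to [q,r] − [p,r] + [p,q]. For instance
  ∂abc = bc − ac + ab,
  ∂acd = cd − ad + ac.
The 6×4 boundary matrix has rank 3 and Smith normal form diag(1,1,1).

∂_3: C_3 → C_2 sends each 3-simplex σ to the alternating sum Σ_i (−1)^i (σ with its i-th vertex removed). For instance
  ∂abcd = bcd − acd + abd − abc.
This gives a 4×1 integer matrix of rank 1; reducing to Smith normal form yields diagonal entries (1).

From H_k ≅ ker(∂_k) / im(∂_{k+1}) we obtain:

  H_3: rank ker ∂_3 − rank ∂_4 = (1 − 1) − 0 = 0, and there is no ∂_4, so H_3 = 0.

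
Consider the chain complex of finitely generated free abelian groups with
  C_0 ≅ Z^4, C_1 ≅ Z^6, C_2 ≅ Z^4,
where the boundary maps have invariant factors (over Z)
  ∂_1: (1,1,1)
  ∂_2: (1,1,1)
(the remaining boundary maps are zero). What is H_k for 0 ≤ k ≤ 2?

H_0: b_0 = 4 − 0 − 3 = 1; torsion from ∂_1 factors > 1: none. So H_0 ≅ Z.
H_1: b_1 = 6 − 3 − 3 = 0; torsion from ∂_2 factors > 1: none. So H_1 ≅ 0.
H_2: b_2 = 4 − 3 − 0 = 1; torsion from ∂_3 factors > 1: none. So H_2 ≅ Z.

H_0 ≅ Z,  H_1 = 0,  H_2 ≅ Z.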